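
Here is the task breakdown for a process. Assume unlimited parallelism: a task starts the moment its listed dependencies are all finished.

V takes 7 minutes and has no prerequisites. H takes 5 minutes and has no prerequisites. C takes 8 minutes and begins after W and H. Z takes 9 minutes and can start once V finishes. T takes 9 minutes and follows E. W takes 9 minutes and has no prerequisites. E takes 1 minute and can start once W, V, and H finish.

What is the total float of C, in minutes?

2

W→E→T = 9+1+9 = 19 sets the makespan at 19 minutes.
The longest chain containing C totals 17 minutes.
Float = 19 − 17 = 2.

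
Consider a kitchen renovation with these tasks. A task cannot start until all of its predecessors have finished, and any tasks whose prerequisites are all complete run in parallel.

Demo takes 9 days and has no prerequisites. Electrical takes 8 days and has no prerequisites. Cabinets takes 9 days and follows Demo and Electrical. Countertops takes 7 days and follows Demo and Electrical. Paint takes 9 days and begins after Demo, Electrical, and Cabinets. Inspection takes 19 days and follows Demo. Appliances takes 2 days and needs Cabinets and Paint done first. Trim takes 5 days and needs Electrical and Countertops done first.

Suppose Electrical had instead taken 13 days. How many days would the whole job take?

As given, the longest chain is Demo→Cabinets→Paint→Appliances = 9+9+9+2 = 29, so the finish is 29 days.
The longest path through Electrical is only 28 days, so Electrical has float 1.
The binding chain switches to Electrical→Cabinets→Paint→Appliances = 13+9+9+2 = 33; finish 33 days.

33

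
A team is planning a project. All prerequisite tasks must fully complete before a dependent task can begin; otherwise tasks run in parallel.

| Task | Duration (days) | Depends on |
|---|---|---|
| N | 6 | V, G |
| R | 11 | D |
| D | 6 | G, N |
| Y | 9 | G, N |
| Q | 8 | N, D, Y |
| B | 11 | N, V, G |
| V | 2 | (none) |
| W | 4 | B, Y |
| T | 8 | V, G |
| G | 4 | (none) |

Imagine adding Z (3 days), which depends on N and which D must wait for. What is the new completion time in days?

Originally the project takes 27 days.
With Z inserted, D now waits for max(G, N, Z).
New critical path: G→N→Z→D→R = 4+6+3+6+11 = 30 ⇒ 30 days.

30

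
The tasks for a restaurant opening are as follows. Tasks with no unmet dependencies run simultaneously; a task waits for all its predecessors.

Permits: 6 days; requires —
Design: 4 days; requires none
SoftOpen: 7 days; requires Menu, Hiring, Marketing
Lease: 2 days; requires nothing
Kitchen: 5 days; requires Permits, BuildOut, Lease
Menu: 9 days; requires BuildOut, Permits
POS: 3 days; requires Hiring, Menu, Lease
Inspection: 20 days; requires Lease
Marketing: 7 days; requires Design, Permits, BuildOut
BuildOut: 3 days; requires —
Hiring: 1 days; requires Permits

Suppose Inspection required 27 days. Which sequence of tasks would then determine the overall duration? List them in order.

Baseline: Lease→Inspection = 2+20 = 22 → 22 days.
Since Inspection is critical, the +7 change carries straight to that chain (now 29 days).
That remains the longest chain; total 29 days.

Lease, Inspection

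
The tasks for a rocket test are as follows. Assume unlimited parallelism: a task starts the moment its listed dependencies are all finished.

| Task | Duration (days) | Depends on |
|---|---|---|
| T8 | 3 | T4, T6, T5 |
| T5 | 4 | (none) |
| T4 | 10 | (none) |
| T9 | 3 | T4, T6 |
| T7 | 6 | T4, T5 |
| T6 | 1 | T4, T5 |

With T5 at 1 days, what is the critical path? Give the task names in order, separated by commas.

T4, T7

Actual critical path: T4→T7 = 10+6 = 16 ⇒ 16 days.
T5 has 6 days of float (longest path through it is 10).
The critical path is still T4→T7; finish is now 16 days.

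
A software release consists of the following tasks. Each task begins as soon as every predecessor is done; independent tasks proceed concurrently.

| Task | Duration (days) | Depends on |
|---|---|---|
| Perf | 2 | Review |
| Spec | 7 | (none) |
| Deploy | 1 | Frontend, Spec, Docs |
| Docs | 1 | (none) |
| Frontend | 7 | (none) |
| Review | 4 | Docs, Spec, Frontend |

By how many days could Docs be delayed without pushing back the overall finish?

Critical path: Spec→Review→Perf = 7+4+2 = 13, so the finish is 13 days.
Longest path through Docs: 7 days (earliest finish 1, latest finish 7).
Float = 13 − 7 = 6.

6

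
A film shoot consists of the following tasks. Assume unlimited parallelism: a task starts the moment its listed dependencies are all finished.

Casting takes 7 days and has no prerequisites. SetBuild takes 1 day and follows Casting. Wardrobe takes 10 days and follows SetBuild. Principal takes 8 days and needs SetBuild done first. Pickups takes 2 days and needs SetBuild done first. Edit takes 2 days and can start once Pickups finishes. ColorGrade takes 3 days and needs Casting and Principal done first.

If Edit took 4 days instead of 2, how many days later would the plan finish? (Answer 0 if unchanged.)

0

As given, the longest chain is Casting→SetBuild→Principal→ColorGrade = 7+1+8+3 = 19, so the finish is 19 days.
Edit is off the critical path — its longest chain is 12 days, giving 7 of slack.
The critical path is still Casting→SetBuild→Principal→ColorGrade; finish is now 19 days.
Change in finish: 19 − 19 = +0 days.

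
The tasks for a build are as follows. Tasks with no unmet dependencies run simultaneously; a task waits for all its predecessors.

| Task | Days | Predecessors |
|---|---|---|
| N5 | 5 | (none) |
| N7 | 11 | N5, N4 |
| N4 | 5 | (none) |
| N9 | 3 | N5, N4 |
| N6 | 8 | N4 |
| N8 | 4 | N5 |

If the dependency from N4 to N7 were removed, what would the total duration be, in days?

Before: longest chain N4→N7 = 5+11 = 16, finish 16.
Dropping N4→N7 doesn't change N7's earliest start (5); another predecessor still binds.
The longest chain is now N5→N7 = 5+11 = 16, so the job takes 16 days.

16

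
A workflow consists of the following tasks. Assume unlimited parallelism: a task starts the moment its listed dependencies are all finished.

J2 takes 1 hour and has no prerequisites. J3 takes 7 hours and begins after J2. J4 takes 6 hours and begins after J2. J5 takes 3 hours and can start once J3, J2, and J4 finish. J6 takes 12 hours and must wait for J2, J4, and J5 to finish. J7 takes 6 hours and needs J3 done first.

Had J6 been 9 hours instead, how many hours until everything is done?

Actual critical path: J2→J3→J5→J6 = 1+7+3+12 = 23 ⇒ 23 hours.
Since J6 is critical, the -3 change carries straight to that chain (now 20 hours).
The critical path is still J2→J3→J5→J6; finish is now 20 hours.

20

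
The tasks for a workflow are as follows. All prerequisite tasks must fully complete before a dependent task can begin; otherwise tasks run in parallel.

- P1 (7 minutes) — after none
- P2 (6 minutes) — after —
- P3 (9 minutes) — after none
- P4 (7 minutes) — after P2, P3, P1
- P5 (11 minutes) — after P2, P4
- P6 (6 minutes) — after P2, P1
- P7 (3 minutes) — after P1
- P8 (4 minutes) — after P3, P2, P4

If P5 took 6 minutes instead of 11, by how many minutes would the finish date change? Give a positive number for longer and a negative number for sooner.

-5

The binding path is P3→P4→P5 = 9+7+11 = 27; finish at 27 minutes.
Since P5 is critical, the -5 change carries straight to that chain (now 22 minutes).
That remains the longest chain; total 22 minutes.
Change in finish: 22 − 27 = -5 minutes.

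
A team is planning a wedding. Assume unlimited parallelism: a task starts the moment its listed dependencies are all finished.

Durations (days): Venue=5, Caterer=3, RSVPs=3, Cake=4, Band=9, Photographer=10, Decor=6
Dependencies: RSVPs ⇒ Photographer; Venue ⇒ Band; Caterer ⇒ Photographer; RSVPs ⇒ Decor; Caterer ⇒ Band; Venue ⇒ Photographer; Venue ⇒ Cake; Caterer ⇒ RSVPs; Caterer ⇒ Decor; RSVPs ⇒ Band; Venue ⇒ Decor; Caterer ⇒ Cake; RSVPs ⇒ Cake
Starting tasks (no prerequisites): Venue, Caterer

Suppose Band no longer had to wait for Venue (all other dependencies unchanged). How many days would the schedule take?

16

Original critical path: Caterer→RSVPs→Photographer = 3+3+10 = 16 ⇒ 16 days.
Dropping Venue→Band doesn't change Band's earliest start (6); another predecessor still binds.
After: Caterer→RSVPs→Photographer = 3+3+10 = 16 → 16 days.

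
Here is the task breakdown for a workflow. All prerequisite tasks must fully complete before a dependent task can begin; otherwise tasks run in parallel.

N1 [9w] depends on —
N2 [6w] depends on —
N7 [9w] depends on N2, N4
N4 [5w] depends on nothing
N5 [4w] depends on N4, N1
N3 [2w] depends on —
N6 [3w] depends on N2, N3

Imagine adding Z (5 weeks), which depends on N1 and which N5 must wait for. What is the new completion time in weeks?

18

Originally the job takes 15 weeks.
With Z inserted, N5 now waits for max(N4, N1, Z).
New critical path: N1→Z→N5 = 9+5+4 = 18 ⇒ 18 weeks.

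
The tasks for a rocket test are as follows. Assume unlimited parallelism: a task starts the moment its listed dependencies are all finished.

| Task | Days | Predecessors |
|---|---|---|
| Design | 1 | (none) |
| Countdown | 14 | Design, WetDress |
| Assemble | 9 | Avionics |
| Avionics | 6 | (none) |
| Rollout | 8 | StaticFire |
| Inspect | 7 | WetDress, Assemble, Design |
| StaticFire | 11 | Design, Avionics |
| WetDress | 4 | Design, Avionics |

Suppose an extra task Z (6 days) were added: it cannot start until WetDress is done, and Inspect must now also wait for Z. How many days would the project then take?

25

Originally the project takes 25 days.
With Z inserted, Inspect now waits for max(WetDress, Assemble, Design, Z).
New critical path: Avionics→StaticFire→Rollout = 6+11+8 = 25 ⇒ 25 days.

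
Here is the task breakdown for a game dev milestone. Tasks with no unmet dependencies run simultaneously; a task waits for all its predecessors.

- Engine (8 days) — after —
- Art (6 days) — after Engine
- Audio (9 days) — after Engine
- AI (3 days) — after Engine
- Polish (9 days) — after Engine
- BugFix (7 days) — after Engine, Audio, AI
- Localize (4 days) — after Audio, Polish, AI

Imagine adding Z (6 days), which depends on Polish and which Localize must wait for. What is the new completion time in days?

Originally the plan takes 24 days.
With Z inserted, Localize now waits for max(Audio, Polish, AI, Z).
New critical path: Engine→Polish→Z→Localize = 8+9+6+4 = 27 ⇒ 27 days.

27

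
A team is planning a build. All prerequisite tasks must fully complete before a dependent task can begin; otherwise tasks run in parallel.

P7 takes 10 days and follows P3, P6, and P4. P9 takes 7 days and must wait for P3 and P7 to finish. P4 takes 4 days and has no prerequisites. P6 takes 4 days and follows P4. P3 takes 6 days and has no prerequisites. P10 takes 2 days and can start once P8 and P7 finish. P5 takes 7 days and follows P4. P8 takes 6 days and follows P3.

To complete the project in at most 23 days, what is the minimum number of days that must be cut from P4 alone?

Current finish: 25 days; target: 23.
P4 is on every critical path, so each day cut from P4 cuts the finish by one (this holds down to a finish of 23).
Need 25 − 23 = 2 days off P4 → P4 becomes 2 days, finish becomes 23.

2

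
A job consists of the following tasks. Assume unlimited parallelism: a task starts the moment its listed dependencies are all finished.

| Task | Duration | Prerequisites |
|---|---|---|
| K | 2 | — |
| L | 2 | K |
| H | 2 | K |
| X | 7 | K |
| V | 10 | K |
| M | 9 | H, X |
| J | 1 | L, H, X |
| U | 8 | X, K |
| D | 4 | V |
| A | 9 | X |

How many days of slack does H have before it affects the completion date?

K→X→M = 2+7+9 = 18 sets the makespan at 18 days.
H finishes as early as 4 and must finish by 9.
Float = 18 − 13 = 5.

5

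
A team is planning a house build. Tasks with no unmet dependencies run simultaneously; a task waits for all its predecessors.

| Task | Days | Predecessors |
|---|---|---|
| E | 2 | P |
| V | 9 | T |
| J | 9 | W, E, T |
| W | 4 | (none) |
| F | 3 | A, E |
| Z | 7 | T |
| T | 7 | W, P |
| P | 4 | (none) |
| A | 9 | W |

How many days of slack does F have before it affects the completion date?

W→T→J = 4+7+9 = 20 sets the makespan at 20 days.
The longest chain containing F totals 16 days.
So F can slip 20 − 16 = 4 days.

4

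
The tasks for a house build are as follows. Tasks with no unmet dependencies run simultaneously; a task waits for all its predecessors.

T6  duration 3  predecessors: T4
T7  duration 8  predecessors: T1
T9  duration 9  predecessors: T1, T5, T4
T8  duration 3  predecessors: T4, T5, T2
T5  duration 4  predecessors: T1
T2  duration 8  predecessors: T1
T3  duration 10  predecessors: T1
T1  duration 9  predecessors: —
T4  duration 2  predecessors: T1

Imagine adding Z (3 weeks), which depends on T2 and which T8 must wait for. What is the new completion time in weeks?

23

Originally the schedule takes 22 weeks.
With Z inserted, T8 now waits for max(T4, T5, T2, Z).
New critical path: T1→T2→Z→T8 = 9+8+3+3 = 23 ⇒ 23 weeks.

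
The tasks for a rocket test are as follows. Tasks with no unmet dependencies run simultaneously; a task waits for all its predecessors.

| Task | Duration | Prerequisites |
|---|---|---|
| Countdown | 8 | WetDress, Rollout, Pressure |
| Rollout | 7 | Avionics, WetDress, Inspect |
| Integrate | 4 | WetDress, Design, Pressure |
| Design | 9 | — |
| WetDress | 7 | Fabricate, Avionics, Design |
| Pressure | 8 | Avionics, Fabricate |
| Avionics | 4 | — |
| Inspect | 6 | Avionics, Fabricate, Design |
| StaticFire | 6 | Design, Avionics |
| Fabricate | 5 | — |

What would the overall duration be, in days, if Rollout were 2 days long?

Baseline: Design→WetDress→Rollout→Countdown = 9+7+7+8 = 31 → 31 days.
Rollout is on the critical path; changing it to 2 makes that path 26 days.
That remains the longest chain; total 26 days.

26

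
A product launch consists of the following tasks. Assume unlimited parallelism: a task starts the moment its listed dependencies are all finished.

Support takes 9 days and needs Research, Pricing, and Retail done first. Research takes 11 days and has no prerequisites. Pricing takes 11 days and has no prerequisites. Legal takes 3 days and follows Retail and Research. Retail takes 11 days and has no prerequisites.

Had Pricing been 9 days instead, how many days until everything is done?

20

The binding path is Pricing→Support = 11+9 = 20; finish at 20 days.
Pricing lies on that path, so at 9 days the path becomes 18 days.
The binding chain switches to Research→Support = 11+9 = 20; finish 20 days.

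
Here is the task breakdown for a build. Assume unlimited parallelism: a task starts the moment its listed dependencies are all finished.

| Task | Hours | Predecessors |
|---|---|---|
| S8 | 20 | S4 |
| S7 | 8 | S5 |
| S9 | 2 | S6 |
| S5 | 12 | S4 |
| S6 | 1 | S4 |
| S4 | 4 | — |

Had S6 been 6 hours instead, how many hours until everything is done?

Critical path before the change: S4→S5→S7 = 4+12+8 = 24 giving 24 hours.
S6 is off the critical path — its longest chain is 7 hours, giving 17 of slack.
The critical path is still S4→S5→S7; finish is now 24 hours.

24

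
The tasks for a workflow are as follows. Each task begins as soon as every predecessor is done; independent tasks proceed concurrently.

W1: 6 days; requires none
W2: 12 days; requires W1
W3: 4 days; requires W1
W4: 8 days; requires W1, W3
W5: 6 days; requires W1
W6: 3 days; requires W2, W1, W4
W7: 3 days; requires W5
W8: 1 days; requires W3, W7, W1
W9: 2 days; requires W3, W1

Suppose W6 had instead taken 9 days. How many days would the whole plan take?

Baseline: W1→W2→W6 = 6+12+3 = 21 → 21 days.
W6 is on the critical path; changing it to 9 makes that path 27 days.
The critical path is still W1→W2→W6; finish is now 27 days.

27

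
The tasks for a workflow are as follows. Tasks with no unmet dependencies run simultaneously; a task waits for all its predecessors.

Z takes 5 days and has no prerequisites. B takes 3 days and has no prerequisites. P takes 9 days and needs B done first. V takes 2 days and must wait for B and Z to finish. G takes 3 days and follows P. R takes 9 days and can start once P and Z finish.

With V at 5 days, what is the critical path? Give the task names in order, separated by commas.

B, P, R

Baseline: B→P→R = 3+9+9 = 21 → 21 days.
V is off the critical path — its longest chain is 7 days, giving 14 of slack.
The critical path is still B→P→R; finish is now 21 days.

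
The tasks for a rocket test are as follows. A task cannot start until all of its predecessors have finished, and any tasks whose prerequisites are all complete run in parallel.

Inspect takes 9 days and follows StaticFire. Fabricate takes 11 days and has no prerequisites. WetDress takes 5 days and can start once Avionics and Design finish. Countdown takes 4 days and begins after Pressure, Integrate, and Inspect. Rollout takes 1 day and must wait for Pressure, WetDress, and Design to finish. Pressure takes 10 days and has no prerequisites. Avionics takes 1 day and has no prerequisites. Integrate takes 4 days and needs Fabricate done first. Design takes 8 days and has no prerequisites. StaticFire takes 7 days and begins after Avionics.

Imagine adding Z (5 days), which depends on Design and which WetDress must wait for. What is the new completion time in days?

21

Originally the project takes 21 days.
With Z inserted, WetDress now waits for max(Avionics, Design, Z).
New critical path: Avionics→StaticFire→Inspect→Countdown = 1+7+9+4 = 21 ⇒ 21 days.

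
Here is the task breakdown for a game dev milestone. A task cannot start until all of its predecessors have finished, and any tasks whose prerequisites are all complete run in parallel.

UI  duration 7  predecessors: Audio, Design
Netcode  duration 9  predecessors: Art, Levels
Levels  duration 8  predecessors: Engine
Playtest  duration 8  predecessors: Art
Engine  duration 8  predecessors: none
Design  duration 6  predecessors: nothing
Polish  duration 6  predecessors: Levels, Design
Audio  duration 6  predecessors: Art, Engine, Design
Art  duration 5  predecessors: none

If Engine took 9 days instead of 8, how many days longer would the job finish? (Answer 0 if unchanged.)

1

Critical path before the change: Engine→Levels→Netcode = 8+8+9 = 25 giving 25 days.
Engine lies on that path, so at 9 days the path becomes 26 days.
No other chain overtakes it, so the finish is 26 days.
Change in finish: 26 − 25 = +1 days.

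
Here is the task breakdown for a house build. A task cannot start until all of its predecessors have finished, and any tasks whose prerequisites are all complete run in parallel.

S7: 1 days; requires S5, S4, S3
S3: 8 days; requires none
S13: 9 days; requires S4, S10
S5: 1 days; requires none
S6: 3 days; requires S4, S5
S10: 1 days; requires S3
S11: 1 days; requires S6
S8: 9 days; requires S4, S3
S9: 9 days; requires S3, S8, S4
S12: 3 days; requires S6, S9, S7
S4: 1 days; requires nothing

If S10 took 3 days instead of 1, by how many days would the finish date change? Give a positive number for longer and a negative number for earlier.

The binding path is S3→S8→S9→S12 = 8+9+9+3 = 29; finish at 29 days.
S10 is off the critical path — its longest chain is 18 days, giving 11 of slack.
That remains the longest chain; total 29 days.
Change in finish: 29 − 29 = +0 days.

0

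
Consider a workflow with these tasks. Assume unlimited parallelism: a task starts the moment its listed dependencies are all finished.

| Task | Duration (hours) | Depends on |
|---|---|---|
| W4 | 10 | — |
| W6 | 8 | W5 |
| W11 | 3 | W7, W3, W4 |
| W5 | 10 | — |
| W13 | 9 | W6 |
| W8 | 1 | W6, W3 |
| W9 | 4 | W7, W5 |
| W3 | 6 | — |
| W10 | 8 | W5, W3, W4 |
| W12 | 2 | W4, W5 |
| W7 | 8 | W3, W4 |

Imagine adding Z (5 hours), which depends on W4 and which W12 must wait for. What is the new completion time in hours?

27

Originally the workflow takes 27 hours.
With Z inserted, W12 now waits for max(W4, W5, Z).
New critical path: W5→W6→W13 = 10+8+9 = 27 ⇒ 27 hours.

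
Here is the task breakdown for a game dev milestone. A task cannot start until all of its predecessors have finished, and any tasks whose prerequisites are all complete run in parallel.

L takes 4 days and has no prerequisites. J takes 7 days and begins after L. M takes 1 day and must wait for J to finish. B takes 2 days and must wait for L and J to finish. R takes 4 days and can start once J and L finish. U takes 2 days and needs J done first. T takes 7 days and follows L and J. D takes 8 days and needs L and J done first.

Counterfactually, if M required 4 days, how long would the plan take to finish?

As given, the longest chain is L→J→D = 4+7+8 = 19, so the finish is 19 days.
The longest path through M is only 12 days, so M has float 7.
The critical path is still L→J→D; finish is now 19 days.

19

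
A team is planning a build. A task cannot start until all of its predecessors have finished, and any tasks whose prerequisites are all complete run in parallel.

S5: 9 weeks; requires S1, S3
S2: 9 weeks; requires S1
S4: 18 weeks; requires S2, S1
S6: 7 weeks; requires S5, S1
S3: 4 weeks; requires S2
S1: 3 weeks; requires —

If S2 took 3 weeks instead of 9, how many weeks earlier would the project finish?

The binding path is S1→S2→S3→S5→S6 = 3+9+4+9+7 = 32; finish at 32 weeks.
S2 is on the critical path; changing it to 3 makes that path 26 weeks.
The critical path is still S1→S2→S3→S5→S6; finish is now 26 weeks.
Change in finish: 26 − 32 = -6 weeks.

6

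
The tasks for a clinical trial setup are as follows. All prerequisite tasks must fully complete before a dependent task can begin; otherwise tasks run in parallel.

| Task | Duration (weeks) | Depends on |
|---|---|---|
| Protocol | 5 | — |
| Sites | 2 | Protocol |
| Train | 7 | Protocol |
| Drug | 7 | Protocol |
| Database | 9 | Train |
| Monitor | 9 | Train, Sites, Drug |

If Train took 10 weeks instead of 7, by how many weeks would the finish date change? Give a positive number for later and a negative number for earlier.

As given, the longest chain is Protocol→Train→Database = 5+7+9 = 21, so the finish is 21 weeks.
Train is on the critical path; changing it to 10 makes that path 24 weeks.
That remains the longest chain; total 24 weeks.
Change in finish: 24 − 21 = +3 weeks.

3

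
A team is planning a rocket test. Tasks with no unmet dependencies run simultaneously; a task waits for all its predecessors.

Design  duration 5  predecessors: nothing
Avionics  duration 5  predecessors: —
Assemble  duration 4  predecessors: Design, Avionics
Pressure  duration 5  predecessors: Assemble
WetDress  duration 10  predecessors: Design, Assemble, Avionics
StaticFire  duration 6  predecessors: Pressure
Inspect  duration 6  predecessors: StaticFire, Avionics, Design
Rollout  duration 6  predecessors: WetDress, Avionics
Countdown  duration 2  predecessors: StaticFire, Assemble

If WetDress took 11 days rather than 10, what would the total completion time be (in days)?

26

Baseline: Design→Assemble→Pressure→StaticFire→Inspect = 5+4+5+6+6 = 26 → 26 days.
The longest path through WetDress is only 25 days, so WetDress has float 1.
No other chain overtakes it, so the finish is 26 days.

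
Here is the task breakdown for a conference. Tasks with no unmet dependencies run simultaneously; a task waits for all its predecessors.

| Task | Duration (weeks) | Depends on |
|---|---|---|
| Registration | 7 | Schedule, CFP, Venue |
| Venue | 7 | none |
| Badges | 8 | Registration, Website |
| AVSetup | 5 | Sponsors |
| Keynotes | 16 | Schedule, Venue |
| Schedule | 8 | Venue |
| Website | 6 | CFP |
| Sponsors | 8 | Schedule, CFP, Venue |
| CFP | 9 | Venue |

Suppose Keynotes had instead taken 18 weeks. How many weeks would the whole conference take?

33

As given, the longest chain is Venue→Schedule→Keynotes = 7+8+16 = 31, so the finish is 31 weeks.
Keynotes is on the critical path; changing it to 18 makes that path 33 weeks.
That remains the longest chain; total 33 weeks.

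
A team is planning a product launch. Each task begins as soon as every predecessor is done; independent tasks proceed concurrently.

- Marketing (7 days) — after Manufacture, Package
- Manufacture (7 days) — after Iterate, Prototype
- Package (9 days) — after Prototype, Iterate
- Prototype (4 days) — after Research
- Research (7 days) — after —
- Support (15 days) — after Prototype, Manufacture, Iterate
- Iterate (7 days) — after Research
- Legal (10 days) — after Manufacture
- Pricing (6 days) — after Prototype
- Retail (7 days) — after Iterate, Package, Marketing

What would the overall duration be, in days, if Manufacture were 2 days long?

37

As given, the longest chain is Research→Iterate→Package→Marketing→Retail = 7+7+9+7+7 = 37, so the finish is 37 days.
Manufacture is off the critical path — its longest chain is 36 days, giving 1 of slack.
That remains the longest chain; total 37 days.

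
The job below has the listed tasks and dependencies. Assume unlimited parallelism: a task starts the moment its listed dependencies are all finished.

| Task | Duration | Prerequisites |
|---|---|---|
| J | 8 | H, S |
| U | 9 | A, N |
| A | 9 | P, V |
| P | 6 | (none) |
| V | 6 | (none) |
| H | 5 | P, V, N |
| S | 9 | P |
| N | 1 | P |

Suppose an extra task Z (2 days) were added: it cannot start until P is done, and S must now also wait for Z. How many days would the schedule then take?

Originally the schedule takes 24 days.
With Z inserted, S now waits for max(P, Z).
New critical path: P→Z→S→J = 6+2+9+8 = 25 ⇒ 25 days.

25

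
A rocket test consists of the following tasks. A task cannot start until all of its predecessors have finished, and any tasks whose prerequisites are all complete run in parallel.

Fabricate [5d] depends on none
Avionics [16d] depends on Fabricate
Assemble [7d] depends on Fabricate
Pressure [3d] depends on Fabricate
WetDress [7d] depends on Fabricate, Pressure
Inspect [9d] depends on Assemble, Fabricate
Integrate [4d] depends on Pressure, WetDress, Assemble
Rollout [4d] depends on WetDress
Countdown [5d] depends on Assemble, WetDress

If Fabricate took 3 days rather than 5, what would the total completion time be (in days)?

19

Critical path before the change: Fabricate→Avionics = 5+16 = 21 giving 21 days.
Fabricate is on the critical path; changing it to 3 makes that path 19 days.
No other chain overtakes it, so the finish is 19 days.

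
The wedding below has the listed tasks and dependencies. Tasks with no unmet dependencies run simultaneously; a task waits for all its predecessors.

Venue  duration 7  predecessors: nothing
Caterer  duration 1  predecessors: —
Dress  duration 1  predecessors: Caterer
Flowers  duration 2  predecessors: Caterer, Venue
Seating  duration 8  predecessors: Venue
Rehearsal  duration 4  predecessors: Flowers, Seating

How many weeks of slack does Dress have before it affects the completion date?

17

Critical path: Venue→Seating→Rehearsal = 7+8+4 = 19, so the finish is 19 weeks.
Longest path through Dress: 2 weeks (earliest finish 2, latest finish 19).
So Dress can slip 19 − 2 = 17 weeks.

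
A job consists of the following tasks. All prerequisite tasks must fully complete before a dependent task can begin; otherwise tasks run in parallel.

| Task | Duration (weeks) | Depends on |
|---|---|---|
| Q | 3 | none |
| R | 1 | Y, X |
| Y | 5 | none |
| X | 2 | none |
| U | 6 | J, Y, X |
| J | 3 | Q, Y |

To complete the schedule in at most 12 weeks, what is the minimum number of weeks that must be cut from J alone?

Current finish: 14 weeks; target: 12.
J is on every critical path, so each week cut from J cuts the finish by one (this holds down to a finish of 12).
Need 14 − 12 = 2 weeks off J → J becomes 1 week, finish becomes 12.

2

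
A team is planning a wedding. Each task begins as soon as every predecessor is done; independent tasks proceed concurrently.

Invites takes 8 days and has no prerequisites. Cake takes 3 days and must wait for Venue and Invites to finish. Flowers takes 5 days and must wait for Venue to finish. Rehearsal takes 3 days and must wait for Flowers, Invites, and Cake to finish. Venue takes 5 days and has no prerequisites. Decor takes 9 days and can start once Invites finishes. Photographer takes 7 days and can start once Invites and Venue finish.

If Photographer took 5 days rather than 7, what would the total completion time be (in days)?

Critical path before the change: Invites→Decor = 8+9 = 17 giving 17 days.
Photographer has 2 days of float (longest path through it is 15).
That remains the longest chain; total 17 days.

17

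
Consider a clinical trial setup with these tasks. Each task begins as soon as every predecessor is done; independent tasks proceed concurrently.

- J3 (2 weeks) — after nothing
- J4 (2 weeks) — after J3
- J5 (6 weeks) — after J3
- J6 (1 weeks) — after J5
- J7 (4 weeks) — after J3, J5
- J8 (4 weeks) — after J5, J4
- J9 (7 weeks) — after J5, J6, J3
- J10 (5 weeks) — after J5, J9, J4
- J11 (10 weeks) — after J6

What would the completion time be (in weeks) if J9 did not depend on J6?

20

Original critical path: J3→J5→J6→J9→J10 = 2+6+1+7+5 = 21 ⇒ 21 weeks.
Without J6→J9, J9's earliest start moves from 9 to 8.
New critical path: J3→J5→J9→J10 = 2+6+7+5 = 20 ⇒ 20 weeks.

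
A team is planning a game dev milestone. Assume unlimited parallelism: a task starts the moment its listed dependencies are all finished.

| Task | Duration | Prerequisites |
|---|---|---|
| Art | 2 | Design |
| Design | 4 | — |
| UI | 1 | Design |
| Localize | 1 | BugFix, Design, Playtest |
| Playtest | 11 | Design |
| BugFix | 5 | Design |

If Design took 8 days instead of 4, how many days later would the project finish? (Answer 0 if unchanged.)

4

Baseline: Design→Playtest→Localize = 4+11+1 = 16 → 16 days.
Design is on the critical path; changing it to 8 makes that path 20 days.
That remains the longest chain; total 20 days.
Change in finish: 20 − 16 = +4 days.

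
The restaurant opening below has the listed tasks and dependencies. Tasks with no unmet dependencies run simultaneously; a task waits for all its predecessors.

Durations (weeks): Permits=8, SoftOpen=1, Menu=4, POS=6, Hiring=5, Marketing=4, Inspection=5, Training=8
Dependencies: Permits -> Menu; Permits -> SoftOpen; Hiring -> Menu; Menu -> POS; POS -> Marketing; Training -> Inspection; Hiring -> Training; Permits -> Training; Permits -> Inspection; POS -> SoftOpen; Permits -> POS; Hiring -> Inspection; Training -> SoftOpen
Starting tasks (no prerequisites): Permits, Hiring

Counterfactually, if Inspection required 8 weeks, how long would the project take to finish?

As given, the longest chain is Permits→Menu→POS→Marketing = 8+4+6+4 = 22, so the finish is 22 weeks.
Inspection has 1 week of float (longest path through it is 21).
New critical path: Permits→Training→Inspection = 8+8+8 = 24 ⇒ 24 weeks.

24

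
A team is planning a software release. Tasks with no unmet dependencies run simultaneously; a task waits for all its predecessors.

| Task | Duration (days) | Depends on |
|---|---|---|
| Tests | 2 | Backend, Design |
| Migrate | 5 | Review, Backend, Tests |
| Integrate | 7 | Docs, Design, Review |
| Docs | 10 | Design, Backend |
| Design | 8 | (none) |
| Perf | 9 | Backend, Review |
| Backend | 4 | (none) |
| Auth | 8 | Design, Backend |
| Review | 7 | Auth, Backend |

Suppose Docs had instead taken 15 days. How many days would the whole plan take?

32

Actual critical path: Design→Auth→Review→Perf = 8+8+7+9 = 32 ⇒ 32 days.
The longest path through Docs is only 25 days, so Docs has float 7.
No other chain overtakes it, so the finish is 32 days.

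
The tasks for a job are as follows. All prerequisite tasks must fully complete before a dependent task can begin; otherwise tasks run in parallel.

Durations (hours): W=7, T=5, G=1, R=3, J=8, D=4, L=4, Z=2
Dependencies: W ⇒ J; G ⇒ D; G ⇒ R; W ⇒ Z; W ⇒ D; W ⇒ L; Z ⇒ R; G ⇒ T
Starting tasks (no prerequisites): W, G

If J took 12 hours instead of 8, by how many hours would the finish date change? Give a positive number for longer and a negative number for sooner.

The binding path is W→J = 7+8 = 15; finish at 15 hours.
J is on the critical path; changing it to 12 makes that path 19 hours.
The critical path is still W→J; finish is now 19 hours.
Change in finish: 19 − 15 = +4 hours.

4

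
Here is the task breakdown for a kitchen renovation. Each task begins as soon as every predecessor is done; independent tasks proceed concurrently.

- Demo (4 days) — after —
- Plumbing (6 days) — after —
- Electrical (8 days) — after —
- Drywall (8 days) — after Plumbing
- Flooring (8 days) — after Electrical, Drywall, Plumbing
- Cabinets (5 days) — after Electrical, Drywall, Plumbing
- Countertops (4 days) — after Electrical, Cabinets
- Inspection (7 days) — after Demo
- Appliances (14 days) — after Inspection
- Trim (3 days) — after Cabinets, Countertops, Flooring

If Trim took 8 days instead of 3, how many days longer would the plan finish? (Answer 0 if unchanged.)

Actual critical path: Plumbing→Drywall→Cabinets→Countertops→Trim = 6+8+5+4+3 = 26 ⇒ 26 days.
Trim is on the critical path; changing it to 8 makes that path 31 days.
That remains the longest chain; total 31 days.
Change in finish: 31 − 26 = +5 days.

5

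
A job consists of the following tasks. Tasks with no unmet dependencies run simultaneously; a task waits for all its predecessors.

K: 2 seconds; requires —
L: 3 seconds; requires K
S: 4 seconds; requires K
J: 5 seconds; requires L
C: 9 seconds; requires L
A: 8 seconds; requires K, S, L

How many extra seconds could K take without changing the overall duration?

0

The longest chain is K→L→C = 2+3+9 = 14; overall finish 14 seconds.
K finishes as early as 2 and must finish by 2.
Float = 14 − 14 = 0.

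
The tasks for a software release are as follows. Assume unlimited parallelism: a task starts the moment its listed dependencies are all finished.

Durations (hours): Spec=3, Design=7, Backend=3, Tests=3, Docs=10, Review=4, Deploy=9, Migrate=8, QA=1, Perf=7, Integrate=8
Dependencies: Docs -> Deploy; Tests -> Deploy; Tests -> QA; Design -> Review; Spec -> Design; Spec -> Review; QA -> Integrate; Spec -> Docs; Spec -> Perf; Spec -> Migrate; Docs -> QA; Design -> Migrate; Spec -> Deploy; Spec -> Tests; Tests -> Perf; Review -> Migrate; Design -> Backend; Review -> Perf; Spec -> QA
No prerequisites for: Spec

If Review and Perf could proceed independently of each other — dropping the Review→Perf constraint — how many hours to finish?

Before: longest chain Spec→Design→Review→Migrate = 3+7+4+8 = 22, finish 22.
Without Review→Perf, Perf's earliest start moves from 14 to 6.
The longest chain is now Spec→Design→Review→Migrate = 3+7+4+8 = 22, so the plan takes 22 hours.

22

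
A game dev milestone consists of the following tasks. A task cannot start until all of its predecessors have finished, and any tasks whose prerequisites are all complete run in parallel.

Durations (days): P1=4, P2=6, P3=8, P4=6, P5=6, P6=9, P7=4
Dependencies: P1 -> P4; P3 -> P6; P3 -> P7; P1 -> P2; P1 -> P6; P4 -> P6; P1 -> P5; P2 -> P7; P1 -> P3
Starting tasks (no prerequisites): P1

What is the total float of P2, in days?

7

P1→P3→P6 = 4+8+9 = 21 sets the makespan at 21 days.
The longest chain containing P2 totals 14 days.
So P2 can slip 17 − 10 = 7 days.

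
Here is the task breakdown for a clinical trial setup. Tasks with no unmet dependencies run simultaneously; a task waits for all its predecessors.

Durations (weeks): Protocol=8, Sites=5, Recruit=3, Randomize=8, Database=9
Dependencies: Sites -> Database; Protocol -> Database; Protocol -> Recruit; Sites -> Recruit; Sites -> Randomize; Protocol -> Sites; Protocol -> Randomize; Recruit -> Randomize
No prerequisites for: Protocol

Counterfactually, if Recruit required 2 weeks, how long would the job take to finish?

23

Baseline: Protocol→Sites→Recruit→Randomize = 8+5+3+8 = 24 → 24 weeks.
Since Recruit is critical, the -1 change carries straight to that chain (now 23 weeks).
No other chain overtakes it, so the finish is 23 weeks.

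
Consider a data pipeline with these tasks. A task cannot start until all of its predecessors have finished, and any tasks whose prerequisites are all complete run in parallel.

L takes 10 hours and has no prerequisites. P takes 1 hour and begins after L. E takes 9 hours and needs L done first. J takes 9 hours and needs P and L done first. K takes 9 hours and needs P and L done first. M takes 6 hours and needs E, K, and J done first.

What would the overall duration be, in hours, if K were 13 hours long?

30

Critical path before the change: L→P→K→M = 10+1+9+6 = 26 giving 26 hours.
K lies on that path, so at 13 hours the path becomes 30 hours.
That remains the longest chain; total 30 hours.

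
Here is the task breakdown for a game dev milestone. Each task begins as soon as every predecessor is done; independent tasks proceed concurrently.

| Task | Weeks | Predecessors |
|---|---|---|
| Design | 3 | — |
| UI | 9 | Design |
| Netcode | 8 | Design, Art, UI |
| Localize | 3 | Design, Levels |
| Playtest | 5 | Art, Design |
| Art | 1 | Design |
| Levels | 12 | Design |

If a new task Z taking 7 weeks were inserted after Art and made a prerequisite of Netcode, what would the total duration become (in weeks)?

Originally the project takes 20 weeks.
With Z inserted, Netcode now waits for max(Design, Art, UI, Z).
New critical path: Design→UI→Netcode = 3+9+8 = 20 ⇒ 20 weeks.

20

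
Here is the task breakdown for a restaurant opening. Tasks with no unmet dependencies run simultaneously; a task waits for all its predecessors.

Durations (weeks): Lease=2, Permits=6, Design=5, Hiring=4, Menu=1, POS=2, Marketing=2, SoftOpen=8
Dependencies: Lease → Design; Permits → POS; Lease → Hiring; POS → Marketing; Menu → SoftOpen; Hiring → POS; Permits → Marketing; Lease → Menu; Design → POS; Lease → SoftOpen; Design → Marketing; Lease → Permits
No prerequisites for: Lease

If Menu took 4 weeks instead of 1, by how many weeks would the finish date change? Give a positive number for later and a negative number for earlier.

Critical path before the change: Lease→Permits→POS→Marketing = 2+6+2+2 = 12 giving 12 weeks.
Menu has 1 week of float (longest path through it is 11).
New critical path: Lease→Menu→SoftOpen = 2+4+8 = 14 ⇒ 14 weeks.
Change in finish: 14 − 12 = +2 weeks.

2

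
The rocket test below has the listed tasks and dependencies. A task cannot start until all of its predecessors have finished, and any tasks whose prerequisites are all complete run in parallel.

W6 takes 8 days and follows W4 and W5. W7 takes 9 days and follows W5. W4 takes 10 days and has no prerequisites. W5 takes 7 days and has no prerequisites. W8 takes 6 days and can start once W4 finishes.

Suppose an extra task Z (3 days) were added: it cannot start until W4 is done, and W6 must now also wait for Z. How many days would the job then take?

Originally the job takes 18 days.
With Z inserted, W6 now waits for max(W4, W5, Z).
New critical path: W4→Z→W6 = 10+3+8 = 21 ⇒ 21 days.

21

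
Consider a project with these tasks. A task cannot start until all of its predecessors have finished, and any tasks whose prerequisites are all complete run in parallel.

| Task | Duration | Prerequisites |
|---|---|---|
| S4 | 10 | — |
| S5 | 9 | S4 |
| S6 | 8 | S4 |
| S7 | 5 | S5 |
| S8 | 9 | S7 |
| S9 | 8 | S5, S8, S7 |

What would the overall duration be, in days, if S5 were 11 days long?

Critical path before the change: S4→S5→S7→S8→S9 = 10+9+5+9+8 = 41 giving 41 days.
S5 lies on that path, so at 11 days the path becomes 43 days.
The critical path is still S4→S5→S7→S8→S9; finish is now 43 days.

43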